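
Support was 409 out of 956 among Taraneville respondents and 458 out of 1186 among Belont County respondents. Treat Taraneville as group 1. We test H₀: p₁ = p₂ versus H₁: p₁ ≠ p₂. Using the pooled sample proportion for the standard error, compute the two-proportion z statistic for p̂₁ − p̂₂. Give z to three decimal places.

p̂₁ = 409/956 = 0.427824, p̂₂ = 458/1186 = 0.386172.
Pooled p̂ = (409+458)/(956+1186) = 867/2142 = 0.404762.
SE = √(0.24093 × 0.0018892) = 0.021335.
z = (0.427824 − 0.386172)/0.021335 = 0.041652/0.021335 = 1.952.

z = 1.952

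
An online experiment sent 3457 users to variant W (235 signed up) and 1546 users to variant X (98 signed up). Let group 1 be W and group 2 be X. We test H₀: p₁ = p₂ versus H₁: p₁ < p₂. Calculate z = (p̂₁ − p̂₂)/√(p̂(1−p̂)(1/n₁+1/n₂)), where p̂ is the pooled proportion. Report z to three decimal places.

z = 0.602

p̂₁ = 235/3457 ≈ 0.06798, p̂₂ = 98/1546 ≈ 0.06339.
Pooled p̂ = (235+98)/(3457+1546) = 333/5003 = 0.06656.
SE = √(p̂(1−p̂)(1/n₁+1/n₂)) = √(0.06656·0.93344·0.000936099) = √(5.81596e-05) = 0.00763.
z = (0.06798 − 0.06339)/0.00763 = 0.00459/0.00763 = 0.602.
p-value = P(Z < 0.602) ≈ 0.7263.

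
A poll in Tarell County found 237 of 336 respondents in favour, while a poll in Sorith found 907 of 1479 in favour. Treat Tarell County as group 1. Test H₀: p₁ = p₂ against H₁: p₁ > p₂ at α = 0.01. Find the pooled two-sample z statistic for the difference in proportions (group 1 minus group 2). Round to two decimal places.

p̂₁ = 237/336 = 0.70536, p̂₂ = 907/1479 = 0.61325.
Pooled p̂ = (237+907)/(336+1479) = 1144/1815 = 0.63030.
SE = √(p̂(1−p̂)(1/n₁+1/n₂)) = √(0.63030·0.36970·0.00365232) = √(0.000851068) = 0.02917.
z = (0.70536 − 0.61325)/0.02917 = 0.09211/0.02917 = 3.16.
p-value = P(Z > 3.157) ≈ 0.0008, so at α = 0.01 we reject H₀.

z = 3.16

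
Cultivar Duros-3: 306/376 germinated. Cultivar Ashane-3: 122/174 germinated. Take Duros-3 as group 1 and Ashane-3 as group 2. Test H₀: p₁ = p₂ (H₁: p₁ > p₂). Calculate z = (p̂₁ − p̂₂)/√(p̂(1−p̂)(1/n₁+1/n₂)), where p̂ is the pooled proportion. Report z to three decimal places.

p̂₁ = 306/376 ≈ 0.81383, p̂₂ = 122/174 ≈ 0.70115.
Pooled p̂ = (306+122)/(376+174) = 428/550 = 0.77818.
SE = √(p̂(1−p̂)(1/n₁+1/n₂)) = √(0.77818·0.22182·0.0084067) = √(0.00145112) = 0.03809.
z = (0.81383 − 0.70115)/0.03809 = 0.11268/0.03809 = 2.958.

z = 2.958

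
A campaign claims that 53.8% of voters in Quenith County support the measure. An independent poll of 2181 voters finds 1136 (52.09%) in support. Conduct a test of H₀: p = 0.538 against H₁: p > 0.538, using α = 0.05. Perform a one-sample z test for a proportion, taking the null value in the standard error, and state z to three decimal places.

z = -1.605

p̂ = 1136/2181 ≈ 0.52086.
Under H₀, SE = √(0.538·0.462/2181) = √(0.000113964) = 0.01068.
z = (0.52086 − 0.538)/0.01068 = -0.01714/0.01068 = -1.605.
p-value = P(Z > -1.605) ≈ 0.9458; since p > α = 0.05, fail to reject H₀.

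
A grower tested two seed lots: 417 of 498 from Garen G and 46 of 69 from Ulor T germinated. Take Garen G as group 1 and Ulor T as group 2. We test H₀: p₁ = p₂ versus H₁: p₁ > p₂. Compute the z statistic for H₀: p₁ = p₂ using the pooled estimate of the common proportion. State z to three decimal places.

z = 3.433

p̂₁ = 417/498 ≈ 0.837349, p̂₂ = 46/69 ≈ 0.666667.
Pooled p̂ = (417+46)/(498+69) = 463/567 = 0.816578.
SE = √(p̂(1−p̂)(1/n₁+1/n₂)) = √(0.816578·0.183422·0.0165008) = √(0.00247146) = 0.049714.
z = (0.837349 − 0.666667)/0.049714 = 0.170682/0.049714 = 3.433.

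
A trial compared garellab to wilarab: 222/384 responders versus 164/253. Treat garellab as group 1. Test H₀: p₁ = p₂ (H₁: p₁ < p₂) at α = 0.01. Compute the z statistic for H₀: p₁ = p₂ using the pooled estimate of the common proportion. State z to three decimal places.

z = -1.772

p̂₁ = 222/384 = 0.57812, p̂₂ = 164/253 = 0.64822.
Pooled p̂ = (222+164)/(384+253) = 386/637 = 0.60597.
SE = √(0.238771 × 0.00655674) = 0.03957.
z = (0.57812 − 0.64822)/0.03957 = -0.07010/0.03957 = -1.772.
p-value = P(Z < -1.772) ≈ 0.0382; since p > α = 0.01, fail to reject H₀.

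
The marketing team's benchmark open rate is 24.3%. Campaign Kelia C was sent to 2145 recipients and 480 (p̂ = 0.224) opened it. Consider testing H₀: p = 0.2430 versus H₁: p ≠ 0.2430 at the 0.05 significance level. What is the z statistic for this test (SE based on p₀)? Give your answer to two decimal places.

p̂ = 480/2145 = 0.22378.
Under H₀, SE = √(0.243·0.757/2145) = √(8.5758e-05) = 0.00926.
z = (0.22378 − 0.243)/0.00926 = -0.01922/0.00926 = -2.08.
p-value = 2·P(Z > 2.076) ≈ 0.0379, so at α = 0.05 we reject H₀.

z = -2.08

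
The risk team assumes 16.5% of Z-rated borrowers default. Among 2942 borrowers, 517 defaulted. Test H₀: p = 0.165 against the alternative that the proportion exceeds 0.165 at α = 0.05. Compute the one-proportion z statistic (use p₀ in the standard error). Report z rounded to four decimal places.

z = 1.5681

p̂ = 517/2942 ≈ 0.1757308.
Standard error under H₀: √(0.165×0.835/2942) = 0.0068433.
z = (0.1757308 − 0.165)/0.0068433 = 0.0107308/0.0068433 = 1.5681.
p-value = P(Z > 1.568) ≈ 0.0584, so at α = 0.05 we fail to reject H₀.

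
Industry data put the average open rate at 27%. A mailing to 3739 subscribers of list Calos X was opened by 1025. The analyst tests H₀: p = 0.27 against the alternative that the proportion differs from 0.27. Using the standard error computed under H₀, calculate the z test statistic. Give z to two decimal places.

p̂ = 1025/3739 = 0.27414.
Standard error under H₀: √(0.27×0.73/3739) = 0.00726.
z = (0.27414 − 0.27)/0.00726 = 0.00414/0.00726 = 0.57.
Two-sided p-value ≈ 2·Φ(−0.570) = 0.5688.

z = 0.57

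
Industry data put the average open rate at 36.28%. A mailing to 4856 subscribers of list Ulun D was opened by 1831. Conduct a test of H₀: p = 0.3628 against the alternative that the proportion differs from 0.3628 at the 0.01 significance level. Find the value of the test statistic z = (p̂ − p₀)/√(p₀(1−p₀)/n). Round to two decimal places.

p̂ = 1831/4856 = 0.3771.
Under H₀, SE = √(0.3628·0.6372/4856) = √(4.76063e-05) = 0.0069.
z = (0.3771 − 0.3628)/0.0069 = 0.0143/0.0069 = 2.07.
Two-sided p-value ≈ 2·Φ(−2.067) = 0.0388; since p > α = 0.01, fail to reject H₀.

z = 2.07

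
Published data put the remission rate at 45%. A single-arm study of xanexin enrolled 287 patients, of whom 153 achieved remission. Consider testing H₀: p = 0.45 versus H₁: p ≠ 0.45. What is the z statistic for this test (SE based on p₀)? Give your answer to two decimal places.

z = 2.83

p̂ = 153/287 ≈ 0.5331.
SE = √(p₀(1−p₀)/n) = √(0.2475/287) = 0.0294.
z = (0.5331 − 0.45)/0.0294 = 0.0831/0.0294 = 2.83.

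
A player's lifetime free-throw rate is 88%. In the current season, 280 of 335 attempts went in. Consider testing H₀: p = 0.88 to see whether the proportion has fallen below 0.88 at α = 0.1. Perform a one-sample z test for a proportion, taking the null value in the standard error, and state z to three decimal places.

p̂ = 280/335 = 0.835821.
Under H₀, SE = √(0.88·0.12/335) = √(0.000315224) = 0.017755.
z = (0.835821 − 0.88)/0.017755 = -0.044179/0.017755 = -2.488.
p-value = P(Z < -2.488) ≈ 0.0064, so at α = 0.1 we reject H₀.

z = -2.488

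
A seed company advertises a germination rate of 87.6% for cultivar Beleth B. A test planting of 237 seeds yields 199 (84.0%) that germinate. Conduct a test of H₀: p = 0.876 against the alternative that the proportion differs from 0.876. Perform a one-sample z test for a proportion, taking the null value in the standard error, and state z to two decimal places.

z = -1.70

p̂ = 199/237 = 0.8397.
SE = √(p₀(1−p₀)/n) = √(0.10862/237) = 0.0214.
z = (0.8397 − 0.876)/0.0214 = -0.0363/0.0214 = -1.70.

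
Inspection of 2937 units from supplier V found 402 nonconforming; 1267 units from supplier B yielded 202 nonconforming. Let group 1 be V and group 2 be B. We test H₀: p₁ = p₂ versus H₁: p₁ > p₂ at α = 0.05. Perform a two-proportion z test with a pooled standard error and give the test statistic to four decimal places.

z = -1.9133

p̂₁ = 402/2937 ≈ 0.136874, p̂₂ = 202/1267 ≈ 0.159432.
Pooled p̂ = (402+202)/(2937+1267) = 604/4204 = 0.143673.
SE = √(p̂(1−p̂)(1/n₁+1/n₂)) = √(0.143673·0.856327·0.00112975) = √(0.000138994) = 0.011790.
z = (0.136874 − 0.159432)/0.011790 = -0.022558/0.011790 = -1.9133.
p-value = P(Z > -1.913) ≈ 0.9721; since p > α = 0.05, fail to reject H₀.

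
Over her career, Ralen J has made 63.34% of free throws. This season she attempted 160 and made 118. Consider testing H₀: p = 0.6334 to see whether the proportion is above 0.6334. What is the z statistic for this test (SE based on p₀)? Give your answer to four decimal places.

p̂ = 118/160 ≈ 0.737500.
Standard error under H₀: √(0.6334×0.3666/160) = 0.038096.
z = (0.737500 − 0.6334)/0.038096 = 0.104100/0.038096 = 2.7326.

z = 2.7326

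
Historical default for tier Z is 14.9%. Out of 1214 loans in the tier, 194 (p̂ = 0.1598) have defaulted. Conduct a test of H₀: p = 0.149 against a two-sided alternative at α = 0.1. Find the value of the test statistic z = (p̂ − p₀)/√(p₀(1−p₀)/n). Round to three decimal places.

p̂ = 194/1214 = 0.15980.
Standard error under H₀: √(0.149×0.851/1214) = 0.01022.
z = (0.15980 − 0.149)/0.01022 = 0.01080/0.01022 = 1.057.
p-value = 2·P(Z > 1.057) ≈ 0.2905, so at α = 0.1 we fail to reject H₀.

z = 1.057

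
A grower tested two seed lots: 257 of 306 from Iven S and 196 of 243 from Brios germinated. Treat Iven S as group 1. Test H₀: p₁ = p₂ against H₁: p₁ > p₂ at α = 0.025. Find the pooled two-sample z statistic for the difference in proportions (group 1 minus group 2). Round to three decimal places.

p̂₁ = 257/306 ≈ 0.83987, p̂₂ = 196/243 ≈ 0.80658.
Pooled p̂ = (257+196)/(306+243) = 453/549 = 0.82514.
SE = √(p̂(1−p̂)(1/n₁+1/n₂)) = √(0.82514·0.17486·0.0073832) = √(0.00106529) = 0.03264.
z = (0.83987 − 0.80658)/0.03264 = 0.03329/0.03264 = 1.020.
p-value = P(Z > 1.020) ≈ 0.1539, so at α = 0.025 we fail to reject H₀.

z = 1.020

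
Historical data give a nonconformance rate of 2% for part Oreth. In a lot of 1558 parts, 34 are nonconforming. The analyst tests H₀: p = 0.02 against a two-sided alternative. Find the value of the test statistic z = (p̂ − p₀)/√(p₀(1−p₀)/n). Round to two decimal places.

z = 0.51

p̂ = 34/1558 = 0.0218.
Under H₀, SE = √(0.02·0.98/1558) = √(1.25802e-05) = 0.0035.
z = (0.0218 − 0.02)/0.0035 = 0.0018/0.0035 = 0.51.
p-value = 2·P(Z > 0.514) ≈ 0.6073.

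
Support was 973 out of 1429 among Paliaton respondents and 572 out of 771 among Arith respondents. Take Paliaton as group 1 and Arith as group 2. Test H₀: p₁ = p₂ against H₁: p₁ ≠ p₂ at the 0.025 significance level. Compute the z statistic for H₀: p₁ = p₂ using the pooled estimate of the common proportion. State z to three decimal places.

p̂₁ = 973/1429 = 0.68090, p̂₂ = 572/771 = 0.74189.
Pooled p̂ = (973+572)/(1429+771) = 1545/2200 = 0.70227.
SE = √(0.209086 × 0.00199681) = 0.02043.
z = (0.68090 − 0.74189)/0.02043 = -0.06099/0.02043 = -2.985.
p-value = 2·P(Z > 2.985) ≈ 0.0028. With α = 0.025, reject H₀.

z = -2.985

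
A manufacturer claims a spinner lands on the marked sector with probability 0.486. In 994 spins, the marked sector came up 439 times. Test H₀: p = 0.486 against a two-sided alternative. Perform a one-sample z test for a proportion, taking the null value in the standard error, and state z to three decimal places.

z = -2.798

p̂ = 439/994 = 0.44165.
Under H₀, SE = √(0.486·0.514/994) = √(0.000251312) = 0.01585.
z = (0.44165 − 0.486)/0.01585 = -0.04435/0.01585 = -2.798.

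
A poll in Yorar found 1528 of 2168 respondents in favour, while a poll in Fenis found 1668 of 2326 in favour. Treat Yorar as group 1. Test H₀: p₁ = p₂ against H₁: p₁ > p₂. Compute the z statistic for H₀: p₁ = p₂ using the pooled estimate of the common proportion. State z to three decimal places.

z = -0.910

p̂₁ = 1528/2168 = 0.70480, p̂₂ = 1668/2326 = 0.71711.
Pooled p̂ = (1528+1668)/(2168+2326) = 3196/4494 = 0.71117.
SE = √(0.205407 × 0.000891177) = 0.01353.
z = (0.70480 − 0.71711)/0.01353 = -0.01231/0.01353 = -0.910.
p-value = P(Z > -0.910) ≈ 0.8186.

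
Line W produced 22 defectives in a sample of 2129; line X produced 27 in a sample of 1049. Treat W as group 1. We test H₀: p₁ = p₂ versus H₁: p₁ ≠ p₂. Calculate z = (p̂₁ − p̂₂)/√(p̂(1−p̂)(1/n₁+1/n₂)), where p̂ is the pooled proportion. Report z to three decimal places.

z = -3.315

p̂₁ = 22/2129 = 0.010333, p̂₂ = 27/1049 = 0.025739.
Pooled p̂ = (22+27)/(2129+1049) = 49/3178 = 0.015419.
SE = √(p̂(1−p̂)(1/n₁+1/n₂)) = √(0.015419·0.984581·0.00142299) = √(2.16021e-05) = 0.004648.
z = (0.010333 − 0.025739)/0.004648 = -0.015406/0.004648 = -3.315.
Two-sided p-value ≈ 2·Φ(−3.315) = 0.0009.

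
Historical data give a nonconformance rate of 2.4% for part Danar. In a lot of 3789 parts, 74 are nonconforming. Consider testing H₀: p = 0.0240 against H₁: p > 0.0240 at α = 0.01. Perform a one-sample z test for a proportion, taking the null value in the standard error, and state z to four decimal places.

p̂ = 74/3789 = 0.0195302.
Under H₀, SE = √(0.024·0.976/3789) = √(6.18211e-06) = 0.0024864.
z = (0.0195302 − 0.024)/0.0024864 = -0.0044698/0.0024864 = -1.7977.
p-value = P(Z > -1.798) ≈ 0.9639; since p > α = 0.01, fail to reject H₀.

z = -1.7977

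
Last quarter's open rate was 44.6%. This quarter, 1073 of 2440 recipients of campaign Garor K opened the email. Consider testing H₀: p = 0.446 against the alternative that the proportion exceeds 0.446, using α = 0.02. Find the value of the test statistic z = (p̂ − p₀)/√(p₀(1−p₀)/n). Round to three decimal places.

z = -0.621

p̂ = 1073/2440 ≈ 0.43975.
Under H₀, SE = √(0.446·0.554/2440) = √(0.000101264) = 0.01006.
z = (0.43975 − 0.446)/0.01006 = -0.00625/0.01006 = -0.621.
p-value = P(Z > -0.621) ≈ 0.7326, so at α = 0.02 we fail to reject H₀.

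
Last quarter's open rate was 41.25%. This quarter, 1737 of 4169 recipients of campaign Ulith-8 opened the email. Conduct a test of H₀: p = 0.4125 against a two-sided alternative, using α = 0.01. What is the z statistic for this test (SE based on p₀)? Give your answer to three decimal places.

z = 0.544

p̂ = 1737/4169 = 0.416647.
Under H₀, SE = √(0.4125·0.5875/4169) = √(5.81299e-05) = 0.007624.
z = (0.416647 − 0.4125)/0.007624 = 0.004147/0.007624 = 0.544.
p-value = 2·P(Z > 0.544) ≈ 0.5865, so at α = 0.01 we fail to reject H₀.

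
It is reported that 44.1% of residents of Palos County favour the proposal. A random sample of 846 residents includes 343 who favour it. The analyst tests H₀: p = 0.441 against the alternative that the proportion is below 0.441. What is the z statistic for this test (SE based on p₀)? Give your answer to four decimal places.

z = -2.0833

p̂ = 343/846 ≈ 0.4054374.
Under H₀, SE = √(0.441·0.559/846) = √(0.000291394) = 0.0170703.
z = (0.4054374 − 0.441)/0.0170703 = -0.0355626/0.0170703 = -2.0833.
p-value = P(Z < -2.083) ≈ 0.0186.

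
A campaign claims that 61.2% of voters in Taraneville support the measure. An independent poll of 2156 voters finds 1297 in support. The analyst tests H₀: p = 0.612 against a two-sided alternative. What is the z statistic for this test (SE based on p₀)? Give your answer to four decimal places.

p̂ = 1297/2156 ≈ 0.6015770.
SE = √(p₀(1−p₀)/n) = √(0.23746/2156) = 0.0104946.
z = (0.6015770 − 0.612)/0.0104946 = -0.0104230/0.0104946 = -0.9932.

z = -0.9932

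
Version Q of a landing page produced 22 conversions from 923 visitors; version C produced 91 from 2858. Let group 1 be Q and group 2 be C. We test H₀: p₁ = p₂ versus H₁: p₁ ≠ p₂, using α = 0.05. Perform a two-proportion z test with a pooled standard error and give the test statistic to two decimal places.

p̂₁ = 22/923 = 0.02384, p̂₂ = 91/2858 = 0.03184.
Pooled p̂ = (22+91)/(923+2858) = 113/3781 = 0.02989.
SE = √(p̂(1−p̂)(1/n₁+1/n₂)) = √(0.02989·0.97011·0.00143332) = √(4.15563e-05) = 0.00645.
z = (0.02384 − 0.03184)/0.00645 = -0.00800/0.00645 = -1.24.
p-value = 2·P(Z > 1.242) ≈ 0.2143. With α = 0.05, fail to reject H₀.

z = -1.24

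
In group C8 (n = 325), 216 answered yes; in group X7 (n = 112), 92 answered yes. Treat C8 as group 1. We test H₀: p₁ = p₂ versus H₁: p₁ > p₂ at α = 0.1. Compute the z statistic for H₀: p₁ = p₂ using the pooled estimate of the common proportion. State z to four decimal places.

p̂₁ = 216/325 = 0.6646154, p̂₂ = 92/112 = 0.8214286.
Pooled p̂ = (216+92)/(325+112) = 308/437 = 0.7048055.
SE = √(p̂(1−p̂)(1/n₁+1/n₂)) = √(0.7048055·0.2951945·0.0120055) = √(0.0024978) = 0.0499780.
z = (0.6646154 − 0.8214286)/0.0499780 = -0.1568132/0.0499780 = -3.1376.
p-value = P(Z > -3.138) ≈ 0.9991. With α = 0.1, fail to reject H₀.

z = -3.1376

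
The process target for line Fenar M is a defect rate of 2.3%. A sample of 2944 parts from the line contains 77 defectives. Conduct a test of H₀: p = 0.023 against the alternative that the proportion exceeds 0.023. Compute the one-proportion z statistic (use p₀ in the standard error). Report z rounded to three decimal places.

z = 1.142

p̂ = 77/2944 ≈ 0.026155.
SE = √(p₀(1−p₀)/n) = √(0.022471/2944) = 0.002763.
z = (0.026155 − 0.023)/0.002763 = 0.003155/0.002763 = 1.142.
p-value = P(Z > 1.142) ≈ 0.1267.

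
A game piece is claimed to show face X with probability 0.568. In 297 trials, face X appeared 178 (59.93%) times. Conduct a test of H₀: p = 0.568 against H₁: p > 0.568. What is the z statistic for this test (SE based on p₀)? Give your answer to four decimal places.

p̂ = 178/297 = 0.599327.
Under H₀, SE = √(0.568·0.432/297) = √(0.000826182) = 0.028743.
z = (0.599327 − 0.568)/0.028743 = 0.031327/0.028743 = 1.0899.

z = 1.0899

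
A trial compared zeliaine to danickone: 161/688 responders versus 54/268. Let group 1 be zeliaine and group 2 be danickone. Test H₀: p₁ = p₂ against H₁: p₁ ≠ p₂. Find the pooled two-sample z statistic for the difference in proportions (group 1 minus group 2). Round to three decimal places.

z = 1.082

p̂₁ = 161/688 ≈ 0.23401, p̂₂ = 54/268 ≈ 0.20149.
Pooled p̂ = (161+54)/(688+268) = 215/956 = 0.22490.
SE = √(p̂(1−p̂)(1/n₁+1/n₂)) = √(0.22490·0.77510·0.00518483) = √(0.000903807) = 0.03006.
z = (0.23401 − 0.20149)/0.03006 = 0.03252/0.03006 = 1.082.
p-value = 2·P(Z > 1.082) ≈ 0.2794.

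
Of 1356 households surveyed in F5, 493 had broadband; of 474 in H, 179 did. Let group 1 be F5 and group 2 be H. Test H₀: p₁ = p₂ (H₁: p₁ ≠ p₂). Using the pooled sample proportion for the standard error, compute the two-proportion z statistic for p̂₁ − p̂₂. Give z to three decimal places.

z = -0.547

p̂₁ = 493/1356 ≈ 0.36357, p̂₂ = 179/474 ≈ 0.37764.
Pooled p̂ = (493+179)/(1356+474) = 672/1830 = 0.36721.
SE = √(0.232368 × 0.00284717) = 0.02572.
z = (0.36357 − 0.37764)/0.02572 = -0.01407/0.02572 = -0.547.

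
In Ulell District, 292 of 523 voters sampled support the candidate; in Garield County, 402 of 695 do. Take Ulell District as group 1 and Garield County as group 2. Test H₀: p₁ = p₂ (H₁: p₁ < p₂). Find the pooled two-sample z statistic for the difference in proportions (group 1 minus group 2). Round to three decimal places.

p̂₁ = 292/523 = 0.55832, p̂₂ = 402/695 = 0.57842.
Pooled p̂ = (292+402)/(523+695) = 694/1218 = 0.56979.
SE = √(0.24513 × 0.00335089) = 0.02866.
z = (0.55832 − 0.57842)/0.02866 = -0.02010/0.02866 = -0.701.
p-value = P(Z < -0.701) ≈ 0.2416.

z = -0.701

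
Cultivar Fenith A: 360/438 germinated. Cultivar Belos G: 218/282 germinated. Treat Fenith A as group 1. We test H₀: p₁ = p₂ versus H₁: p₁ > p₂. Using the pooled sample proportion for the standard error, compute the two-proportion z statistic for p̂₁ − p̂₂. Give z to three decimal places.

p̂₁ = 360/438 = 0.82192, p̂₂ = 218/282 = 0.77305.
Pooled p̂ = (360+218)/(438+282) = 578/720 = 0.80278.
SE = √(0.158326 × 0.0058292) = 0.03038.
z = (0.82192 − 0.77305)/0.03038 = 0.04887/0.03038 = 1.609.

z = 1.609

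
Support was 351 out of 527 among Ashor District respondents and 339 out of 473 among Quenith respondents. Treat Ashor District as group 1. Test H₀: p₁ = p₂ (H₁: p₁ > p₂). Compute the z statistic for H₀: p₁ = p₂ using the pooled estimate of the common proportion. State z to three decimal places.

z = -1.730

p̂₁ = 351/527 = 0.66603, p̂₂ = 339/473 = 0.71670.
Pooled p̂ = (351+339)/(527+473) = 690/1000 = 0.69000.
SE = √(0.2139 × 0.0040117) = 0.02929.
z = (0.66603 − 0.71670)/0.02929 = -0.05067/0.02929 = -1.730.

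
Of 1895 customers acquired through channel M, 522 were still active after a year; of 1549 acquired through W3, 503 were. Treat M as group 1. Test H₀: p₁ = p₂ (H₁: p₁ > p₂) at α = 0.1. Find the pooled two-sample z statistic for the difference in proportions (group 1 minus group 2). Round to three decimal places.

z = -3.146

p̂₁ = 522/1895 ≈ 0.27546, p̂₂ = 503/1549 ≈ 0.32473.
Pooled p̂ = (522+503)/(1895+1549) = 1025/3444 = 0.29762.
SE = √(0.209042 × 0.00117328) = 0.01566.
z = (0.27546 − 0.32473)/0.01566 = -0.04927/0.01566 = -3.146.
p-value = P(Z > -3.146) ≈ 0.9992, so at α = 0.1 we fail to reject H₀.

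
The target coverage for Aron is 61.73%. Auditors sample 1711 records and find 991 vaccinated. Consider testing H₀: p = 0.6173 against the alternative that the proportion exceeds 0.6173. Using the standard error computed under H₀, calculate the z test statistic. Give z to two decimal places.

z = -3.24

p̂ = 991/1711 = 0.57919.
Standard error under H₀: √(0.6173×0.3827/1711) = 0.01175.
z = (0.57919 − 0.6173)/0.01175 = -0.03811/0.01175 = -3.24.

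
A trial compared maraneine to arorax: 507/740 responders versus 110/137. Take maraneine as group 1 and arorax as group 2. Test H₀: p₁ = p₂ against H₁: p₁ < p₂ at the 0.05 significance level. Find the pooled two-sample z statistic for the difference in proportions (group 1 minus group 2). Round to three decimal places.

z = -2.773

p̂₁ = 507/740 = 0.68514, p̂₂ = 110/137 = 0.80292.
Pooled p̂ = (507+110)/(740+137) = 617/877 = 0.70353.
SE = √(0.208574 × 0.00865062) = 0.04248.
z = (0.68514 − 0.80292)/0.04248 = -0.11778/0.04248 = -2.773.
p-value = P(Z < -2.773) ≈ 0.0028. With α = 0.05, reject H₀.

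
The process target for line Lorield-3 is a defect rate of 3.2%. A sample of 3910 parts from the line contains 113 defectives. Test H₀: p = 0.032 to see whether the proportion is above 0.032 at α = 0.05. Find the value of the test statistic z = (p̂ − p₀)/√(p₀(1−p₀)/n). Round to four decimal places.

p̂ = 113/3910 ≈ 0.0289003.
Standard error under H₀: √(0.032×0.968/3910) = 0.0028146.
z = (0.0289003 − 0.032)/0.0028146 = -0.0030997/0.0028146 = -1.1013.
p-value = P(Z > -1.101) ≈ 0.8646; since p > α = 0.05, fail to reject H₀.

z = -1.1013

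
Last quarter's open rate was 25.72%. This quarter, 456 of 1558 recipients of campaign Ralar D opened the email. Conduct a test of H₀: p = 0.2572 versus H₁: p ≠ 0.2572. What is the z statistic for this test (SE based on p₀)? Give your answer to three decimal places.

z = 3.204

p̂ = 456/1558 = 0.292683.
Standard error under H₀: √(0.2572×0.7428/1558) = 0.011074.
z = (0.292683 − 0.2572)/0.011074 = 0.035483/0.011074 = 3.204.
p-value = 2·P(Z > 3.204) ≈ 0.0014.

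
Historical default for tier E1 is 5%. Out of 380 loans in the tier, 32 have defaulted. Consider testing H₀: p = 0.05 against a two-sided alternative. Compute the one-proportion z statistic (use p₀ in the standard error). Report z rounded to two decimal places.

z = 3.06

p̂ = 32/380 = 0.08421.
Standard error under H₀: √(0.05×0.95/380) = 0.01118.
z = (0.08421 − 0.05)/0.01118 = 0.03421/0.01118 = 3.06.
p-value = 2·P(Z > 3.060) ≈ 0.0022.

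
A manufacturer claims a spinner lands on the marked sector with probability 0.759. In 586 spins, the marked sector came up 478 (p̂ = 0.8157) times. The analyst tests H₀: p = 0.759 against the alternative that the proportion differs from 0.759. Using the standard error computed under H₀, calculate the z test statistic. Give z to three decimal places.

p̂ = 478/586 = 0.81570.
Standard error under H₀: √(0.759×0.241/586) = 0.01767.
z = (0.81570 − 0.759)/0.01767 = 0.05670/0.01767 = 3.209.
Two-sided p-value ≈ 2·Φ(−3.209) = 0.0013.

z = 3.209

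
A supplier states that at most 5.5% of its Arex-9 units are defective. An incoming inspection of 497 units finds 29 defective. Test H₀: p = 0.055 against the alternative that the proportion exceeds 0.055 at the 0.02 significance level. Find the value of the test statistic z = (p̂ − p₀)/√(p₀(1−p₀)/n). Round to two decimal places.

z = 0.33

p̂ = 29/497 = 0.0584.
SE = √(p₀(1−p₀)/n) = √(0.051975/497) = 0.0102.
z = (0.0584 − 0.055)/0.0102 = 0.0034/0.0102 = 0.33.
p-value = P(Z > 0.328) ≈ 0.3716, so at α = 0.02 we fail to reject H₀.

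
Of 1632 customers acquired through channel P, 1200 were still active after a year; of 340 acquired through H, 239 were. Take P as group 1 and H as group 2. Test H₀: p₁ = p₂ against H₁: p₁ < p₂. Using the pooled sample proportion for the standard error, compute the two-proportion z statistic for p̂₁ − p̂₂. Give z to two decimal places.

p̂₁ = 1200/1632 = 0.7353, p̂₂ = 239/340 = 0.7029.
Pooled p̂ = (1200+239)/(1632+340) = 1439/1972 = 0.7297.
SE = √(0.197231 × 0.00355392) = 0.0265.
z = (0.7353 − 0.7029)/0.0265 = 0.0324/0.0265 = 1.22.
p-value = P(Z < 1.222) ≈ 0.8891.

z = 1.22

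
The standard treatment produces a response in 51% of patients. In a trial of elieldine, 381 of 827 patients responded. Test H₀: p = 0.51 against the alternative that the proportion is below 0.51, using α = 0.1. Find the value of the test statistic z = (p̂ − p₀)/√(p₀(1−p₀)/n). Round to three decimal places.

p̂ = 381/827 = 0.460701.
Standard error under H₀: √(0.51×0.49/827) = 0.017383.
z = (0.460701 − 0.51)/0.017383 = -0.049299/0.017383 = -2.836.
p-value = P(Z < -2.836) ≈ 0.0023. With α = 0.1, reject H₀.

z = -2.836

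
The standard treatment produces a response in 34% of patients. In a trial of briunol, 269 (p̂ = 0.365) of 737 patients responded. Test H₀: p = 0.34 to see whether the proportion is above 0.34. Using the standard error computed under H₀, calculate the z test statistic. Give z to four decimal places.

p̂ = 269/737 ≈ 0.364993.
Under H₀, SE = √(0.34·0.66/737) = √(0.000304478) = 0.017449.
z = (0.364993 − 0.34)/0.017449 = 0.024993/0.017449 = 1.4323.

z = 1.4323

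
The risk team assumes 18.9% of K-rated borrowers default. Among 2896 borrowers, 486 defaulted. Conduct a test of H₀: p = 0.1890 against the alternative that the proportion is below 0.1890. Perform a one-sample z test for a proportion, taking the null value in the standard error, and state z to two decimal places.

p̂ = 486/2896 = 0.16782.
Under H₀, SE = √(0.189·0.811/2896) = √(5.29278e-05) = 0.00728.
z = (0.16782 − 0.189)/0.00728 = -0.02118/0.00728 = -2.91.

z = -2.91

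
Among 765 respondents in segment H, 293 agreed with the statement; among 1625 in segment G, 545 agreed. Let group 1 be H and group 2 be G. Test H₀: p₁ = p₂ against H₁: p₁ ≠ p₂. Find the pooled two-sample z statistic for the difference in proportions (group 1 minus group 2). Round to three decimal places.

p̂₁ = 293/765 ≈ 0.383007, p̂₂ = 545/1625 ≈ 0.335385.
Pooled p̂ = (293+545)/(765+1625) = 838/2390 = 0.350628.
SE = √(p̂(1−p̂)(1/n₁+1/n₂)) = √(0.350628·0.649372·0.00192257) = √(0.000437747) = 0.020922.
z = (0.383007 − 0.335385)/0.020922 = 0.047622/0.020922 = 2.276.
Two-sided p-value ≈ 2·Φ(−2.276) = 0.0228.

z = 2.276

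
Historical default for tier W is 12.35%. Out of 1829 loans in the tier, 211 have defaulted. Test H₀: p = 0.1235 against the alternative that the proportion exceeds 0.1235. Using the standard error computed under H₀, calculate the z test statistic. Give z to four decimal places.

p̂ = 211/1829 ≈ 0.115364.
Under H₀, SE = √(0.1235·0.8765/1829) = √(5.91841e-05) = 0.007693.
z = (0.115364 − 0.1235)/0.007693 = -0.008136/0.007693 = -1.0576.
p-value = P(Z > -1.058) ≈ 0.8549.

z = -1.0576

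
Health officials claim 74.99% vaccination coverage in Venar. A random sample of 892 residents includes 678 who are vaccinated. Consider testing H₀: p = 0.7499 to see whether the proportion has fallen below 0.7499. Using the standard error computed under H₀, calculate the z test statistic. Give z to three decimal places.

z = 0.703

p̂ = 678/892 ≈ 0.76009.
SE = √(p₀(1−p₀)/n) = √(0.18755/892) = 0.01450.
z = (0.76009 − 0.7499)/0.01450 = 0.01019/0.01450 = 0.703.
p-value = P(Z < 0.703) ≈ 0.7589.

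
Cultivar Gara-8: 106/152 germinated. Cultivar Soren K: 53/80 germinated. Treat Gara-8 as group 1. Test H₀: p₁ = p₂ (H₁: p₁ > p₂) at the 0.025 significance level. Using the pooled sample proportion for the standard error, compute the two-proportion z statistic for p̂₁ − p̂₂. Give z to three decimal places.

z = 0.544

p̂₁ = 106/152 ≈ 0.69737, p̂₂ = 53/80 ≈ 0.66250.
Pooled p̂ = (106+53)/(152+80) = 159/232 = 0.68534.
SE = √(0.215647 × 0.0190789) = 0.06414.
z = (0.69737 − 0.66250)/0.06414 = 0.03487/0.06414 = 0.544.
p-value = P(Z > 0.544) ≈ 0.2934. With α = 0.025, fail to reject H₀.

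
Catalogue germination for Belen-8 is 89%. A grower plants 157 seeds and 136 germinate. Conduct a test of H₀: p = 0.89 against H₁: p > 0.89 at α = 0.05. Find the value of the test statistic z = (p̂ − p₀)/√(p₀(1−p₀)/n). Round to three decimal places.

z = -0.951

p̂ = 136/157 = 0.866242.
Under H₀, SE = √(0.89·0.11/157) = √(0.000623567) = 0.024971.
z = (0.866242 − 0.89)/0.024971 = -0.023758/0.024971 = -0.951.
p-value = P(Z > -0.951) ≈ 0.8293, so at α = 0.05 we fail to reject H₀.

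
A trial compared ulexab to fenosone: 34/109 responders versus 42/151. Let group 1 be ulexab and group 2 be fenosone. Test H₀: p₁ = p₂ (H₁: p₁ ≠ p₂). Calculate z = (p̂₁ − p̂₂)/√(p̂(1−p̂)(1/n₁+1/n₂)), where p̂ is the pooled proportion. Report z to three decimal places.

p̂₁ = 34/109 = 0.31193, p̂₂ = 42/151 = 0.27815.
Pooled p̂ = (34+42)/(109+151) = 76/260 = 0.29231.
SE = √(p̂(1−p̂)(1/n₁+1/n₂)) = √(0.29231·0.70769·0.0157968) = √(0.00326779) = 0.05716.
z = (0.31193 − 0.27815)/0.05716 = 0.03378/0.05716 = 0.591.
p-value = 2·P(Z > 0.591) ≈ 0.5546.

z = 0.591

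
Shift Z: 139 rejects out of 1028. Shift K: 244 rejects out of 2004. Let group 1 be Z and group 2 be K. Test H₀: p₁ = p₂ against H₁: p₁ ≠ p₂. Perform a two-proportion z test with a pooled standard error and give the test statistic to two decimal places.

z = 1.06

p̂₁ = 139/1028 ≈ 0.1352, p̂₂ = 244/2004 ≈ 0.1218.
Pooled p̂ = (139+244)/(1028+2004) = 383/3032 = 0.1263.
SE = √(p̂(1−p̂)(1/n₁+1/n₂)) = √(0.1263·0.8737·0.00147176) = √(0.000162428) = 0.0127.
z = (0.1352 − 0.1218)/0.0127 = 0.0134/0.0127 = 1.06.
Two-sided p-value ≈ 2·Φ(−1.056) = 0.2910.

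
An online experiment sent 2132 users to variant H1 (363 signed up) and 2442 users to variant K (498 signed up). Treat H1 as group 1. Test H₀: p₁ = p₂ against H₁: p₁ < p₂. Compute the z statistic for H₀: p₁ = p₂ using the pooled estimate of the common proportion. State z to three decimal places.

z = -2.906

p̂₁ = 363/2132 = 0.170263, p̂₂ = 498/2442 = 0.203931.
Pooled p̂ = (363+498)/(2132+2442) = 861/4574 = 0.188238.
SE = √(0.152804 × 0.000878544) = 0.011586.
z = (0.170263 − 0.203931)/0.011586 = -0.033668/0.011586 = -2.906.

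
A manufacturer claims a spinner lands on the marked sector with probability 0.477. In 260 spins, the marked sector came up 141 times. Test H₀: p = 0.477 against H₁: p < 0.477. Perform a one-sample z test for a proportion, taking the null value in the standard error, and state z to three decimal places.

z = 2.108

p̂ = 141/260 ≈ 0.54231.
Under H₀, SE = √(0.477·0.523/260) = √(0.000959504) = 0.03098.
z = (0.54231 − 0.477)/0.03098 = 0.06531/0.03098 = 2.108.
p-value = P(Z < 2.108) ≈ 0.9825.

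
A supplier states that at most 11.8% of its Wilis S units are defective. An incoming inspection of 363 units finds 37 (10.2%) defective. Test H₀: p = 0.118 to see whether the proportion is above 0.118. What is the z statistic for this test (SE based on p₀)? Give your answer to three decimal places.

z = -0.949

p̂ = 37/363 = 0.10193.
Standard error under H₀: √(0.118×0.882/363) = 0.01693.
z = (0.10193 − 0.118)/0.01693 = -0.01607/0.01693 = -0.949.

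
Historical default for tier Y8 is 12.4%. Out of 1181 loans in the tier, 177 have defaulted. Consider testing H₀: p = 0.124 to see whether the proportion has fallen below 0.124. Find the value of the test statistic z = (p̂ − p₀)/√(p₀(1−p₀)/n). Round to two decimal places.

p̂ = 177/1181 = 0.1499.
SE = √(p₀(1−p₀)/n) = √(0.10862/1181) = 0.0096.
z = (0.1499 − 0.124)/0.0096 = 0.0259/0.0096 = 2.70.
p-value = P(Z < 2.698) ≈ 0.9965.

z = 2.70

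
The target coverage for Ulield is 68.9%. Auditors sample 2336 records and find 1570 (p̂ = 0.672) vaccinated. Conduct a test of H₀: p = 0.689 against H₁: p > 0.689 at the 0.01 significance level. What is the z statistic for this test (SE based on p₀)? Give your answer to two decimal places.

p̂ = 1570/2336 ≈ 0.67209.
Under H₀, SE = √(0.689·0.311/2336) = √(9.1729e-05) = 0.00958.
z = (0.67209 − 0.689)/0.00958 = -0.01691/0.00958 = -1.77.
p-value = P(Z > -1.766) ≈ 0.9613. With α = 0.01, fail to reject H₀.

z = -1.77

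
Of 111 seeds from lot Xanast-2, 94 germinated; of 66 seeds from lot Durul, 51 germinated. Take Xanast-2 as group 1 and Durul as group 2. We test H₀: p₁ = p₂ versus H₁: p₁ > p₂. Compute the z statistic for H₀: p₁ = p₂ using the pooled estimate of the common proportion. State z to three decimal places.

z = 1.239

p̂₁ = 94/111 = 0.84685, p̂₂ = 51/66 = 0.77273.
Pooled p̂ = (94+51)/(111+66) = 145/177 = 0.81921.
SE = √(0.148106 × 0.0241605) = 0.05982.
z = (0.84685 − 0.77273)/0.05982 = 0.07412/0.05982 = 1.239.
p-value = P(Z > 1.239) ≈ 0.1077.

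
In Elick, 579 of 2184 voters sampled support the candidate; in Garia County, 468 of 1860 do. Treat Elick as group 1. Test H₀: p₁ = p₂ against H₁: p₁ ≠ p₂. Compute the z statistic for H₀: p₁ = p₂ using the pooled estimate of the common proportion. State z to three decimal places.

z = 0.977

p̂₁ = 579/2184 = 0.26511, p̂₂ = 468/1860 = 0.25161.
Pooled p̂ = (579+468)/(2184+1860) = 1047/4044 = 0.25890.
SE = √(p̂(1−p̂)(1/n₁+1/n₂)) = √(0.25890·0.74110·0.00099551) = √(0.00019101) = 0.01382.
z = (0.26511 − 0.25161)/0.01382 = 0.01350/0.01382 = 0.977.
p-value = 2·P(Z > 0.977) ≈ 0.3288.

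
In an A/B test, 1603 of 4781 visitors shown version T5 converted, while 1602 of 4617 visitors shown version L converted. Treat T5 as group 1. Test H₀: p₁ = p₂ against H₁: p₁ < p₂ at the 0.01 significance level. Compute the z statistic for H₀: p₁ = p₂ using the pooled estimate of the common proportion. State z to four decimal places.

p̂₁ = 1603/4781 = 0.335286, p̂₂ = 1602/4617 = 0.346979.
Pooled p̂ = (1603+1602)/(4781+4617) = 3205/9398 = 0.341030.
SE = √(0.224729 × 0.000425752) = 0.009782.
z = (0.335286 − 0.346979)/0.009782 = -0.011693/0.009782 = -1.1954.
p-value = P(Z < -1.195) ≈ 0.1160. With α = 0.01, fail to reject H₀.

z = -1.1954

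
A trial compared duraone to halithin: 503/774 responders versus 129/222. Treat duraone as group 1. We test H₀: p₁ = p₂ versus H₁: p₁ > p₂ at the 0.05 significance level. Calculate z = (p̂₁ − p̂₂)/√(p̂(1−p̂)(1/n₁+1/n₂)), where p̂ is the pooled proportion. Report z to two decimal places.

z = 1.88

p̂₁ = 503/774 = 0.64987, p̂₂ = 129/222 = 0.58108.
Pooled p̂ = (503+129)/(774+222) = 632/996 = 0.63454.
SE = √(p̂(1−p̂)(1/n₁+1/n₂)) = √(0.63454·0.36546·0.00579649) = √(0.0013442) = 0.03666.
z = (0.64987 − 0.58108)/0.03666 = 0.06879/0.03666 = 1.88.
p-value = P(Z > 1.876) ≈ 0.0303, so at α = 0.05 we reject H₀.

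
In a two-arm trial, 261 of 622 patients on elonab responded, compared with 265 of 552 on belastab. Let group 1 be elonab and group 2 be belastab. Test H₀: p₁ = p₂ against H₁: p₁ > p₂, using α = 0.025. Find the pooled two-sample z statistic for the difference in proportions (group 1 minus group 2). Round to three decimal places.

z = -2.079

p̂₁ = 261/622 ≈ 0.41961, p̂₂ = 265/552 ≈ 0.48007.
Pooled p̂ = (261+265)/(622+552) = 526/1174 = 0.44804.
SE = √(0.2473 × 0.00341931) = 0.02908.
z = (0.41961 − 0.48007)/0.02908 = -0.06046/0.02908 = -2.079.
p-value = P(Z > -2.079) ≈ 0.9812, so at α = 0.025 we fail to reject H₀.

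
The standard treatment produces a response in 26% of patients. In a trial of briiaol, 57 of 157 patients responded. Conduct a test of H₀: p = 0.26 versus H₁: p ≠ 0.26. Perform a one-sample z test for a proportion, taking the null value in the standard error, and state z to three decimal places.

p̂ = 57/157 = 0.36306.
SE = √(p₀(1−p₀)/n) = √(0.1924/157) = 0.03501.
z = (0.36306 − 0.26)/0.03501 = 0.10306/0.03501 = 2.944.

z = 2.944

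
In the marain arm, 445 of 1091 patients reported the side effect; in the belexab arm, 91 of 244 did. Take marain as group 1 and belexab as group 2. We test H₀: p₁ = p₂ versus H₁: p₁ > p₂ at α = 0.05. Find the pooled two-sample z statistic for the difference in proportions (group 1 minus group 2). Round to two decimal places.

z = 1.01

p̂₁ = 445/1091 ≈ 0.4079, p̂₂ = 91/244 ≈ 0.3730.
Pooled p̂ = (445+91)/(1091+244) = 536/1335 = 0.4015.
SE = √(0.240297 × 0.00501495) = 0.0347.
z = (0.4079 − 0.3730)/0.0347 = 0.0349/0.0347 = 1.01.
p-value = P(Z > 1.006) ≈ 0.1571, so at α = 0.05 we fail to reject H₀.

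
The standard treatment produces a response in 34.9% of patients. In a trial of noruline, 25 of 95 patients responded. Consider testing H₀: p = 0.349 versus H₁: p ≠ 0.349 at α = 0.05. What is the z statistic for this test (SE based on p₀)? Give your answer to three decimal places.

p̂ = 25/95 = 0.26316.
SE = √(p₀(1−p₀)/n) = √(0.2272/95) = 0.04890.
z = (0.26316 − 0.349)/0.04890 = -0.08584/0.04890 = -1.755.
Two-sided p-value ≈ 2·Φ(−1.755) = 0.0792. With α = 0.05, fail to reject H₀.

z = -1.755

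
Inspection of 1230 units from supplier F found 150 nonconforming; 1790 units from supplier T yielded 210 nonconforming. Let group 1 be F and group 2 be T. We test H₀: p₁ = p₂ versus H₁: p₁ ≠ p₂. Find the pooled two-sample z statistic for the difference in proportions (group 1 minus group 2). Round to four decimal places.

z = 0.3860

p̂₁ = 150/1230 = 0.1219512, p̂₂ = 210/1790 = 0.1173184.
Pooled p̂ = (150+210)/(1230+1790) = 360/3020 = 0.1192053.
SE = √(p̂(1−p̂)(1/n₁+1/n₂)) = √(0.1192053·0.8807947·0.00137167) = √(0.000144019) = 0.0120008.
z = (0.1219512 − 0.1173184)/0.0120008 = 0.0046328/0.0120008 = 0.3860.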